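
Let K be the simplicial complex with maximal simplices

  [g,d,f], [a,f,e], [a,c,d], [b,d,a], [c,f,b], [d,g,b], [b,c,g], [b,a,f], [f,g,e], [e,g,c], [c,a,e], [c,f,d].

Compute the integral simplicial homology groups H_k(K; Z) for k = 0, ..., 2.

Take the total order a < b < c < d < e < f < g on the vertex set. Then K (dimension 2) consists of the simplices:

  0-simplices (7): a, b, c, d, e, f, g
  1-simplices (18): ab, ac, ad, ae, af, bc, bd, bf, bg, cd, ce, cf, cg, df, dg, ef, eg, fg
  2-simplices (12): abd, abf, acd, ace, aef, bcf, bcg, bdg, cdf, ceg, dfg, efg

Hence C_0 ≅ Z^7, C_1 ≅ Z^18, C_2 ≅ Z^12.

The boundary map ∂_1: C_1 → C_0 is given by ∂[p,q] = [q] − [p].
The resulting 7×18 matrix has rank 6, and its Smith normal form has invariant factors (1,1,1,1,1,1).

Boundary ∂_2: C_2 → C_1 maps a triangle to the signed sum of its edges. For instance
  ∂bcg = cg − bg + bc,
  ∂abf = bf − af + ab.
The 18×12 boundary matrix has rank 12 and Smith normal form diag(1,1,1,1,1,1,1,1,1,1,1,2).

From H_k ≅ ker(∂_k) / im(∂_{k+1}) we obtain:

  H_0: rank C_0 − rank ∂_1 = 7 − 6 = 1, and the invariant factors of ∂_1 are all 1, so H_0 = Z.
  H_1: rank ker ∂_1 − rank ∂_2 = (18 − 6) − 12 = 0, and ∂_2 has invariant factor 2 > 1, so H_1 = Z/2Z.
  H_2: rank ker ∂_2 − rank ∂_3 = (12 − 12) − 0 = 0, and there is no ∂_3, so H_2 = 0.

(K is a triangulation of the real projective plane RP^2.)

H_0 ≅ Z,  H_1 ≅ Z/2Z,  H_2 = 0.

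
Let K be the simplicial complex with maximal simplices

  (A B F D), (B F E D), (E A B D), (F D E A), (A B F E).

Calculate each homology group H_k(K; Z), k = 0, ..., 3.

H_0 = Z,  H_1 = 0,  H_2 = 0,  H_3 = Z.

We work with the vertex ordering A < B < D < E < F. The simplices of K, each written with vertices in increasing order, are:

  0-simplices (5): A, B, D, E, F
  1-simplices (10): AB, AD, AE, AF, BD, BE, BF, DE, DF, EF
  2-simplices (10): ABD, ABE, ABF, ADE, ADF, AEF, BDE, BDF, BEF, DEF
  3-simplices (5): ABDE, ABDF, ABEF, ADEF, BDEF

Hence C_0 ≅ Z^5, C_1 ≅ Z^10, C_2 ≅ Z^10, C_3 ≅ Z^5.

The boundary map ∂_1: C_1 → C_0 sends each edge [p,q] (with p < q) to q − p. For instance
  ∂BD = D − B.
As a 5×10 matrix over Z this has rank 4, with invariant factors (1,1,1,1).

∂_2: C_2 → C_1 sends each 2-simplex [p,q,r] to [q,r] − [p,r] + [p,q]. For instance
  ∂BDE = DE − BE + BD,
  ∂BDF = DF − BF + BD.
This gives a 10×10 integer matrix of rank 6; reducing to Smith normal form yields diagonal entries (1,1,1,1,1,1).

The boundary map ∂_3: C_3 → C_2 sends each 3-simplex σ to the alternating sum Σ_i (−1)^i (σ with its i-th vertex removed). For instance
  ∂ABDF = BDF − ADF + ABF − ABD,
  ∂ABEF = BEF − AEF + ABF − ABE.
The 10×5 boundary matrix has rank 4 and Smith normal form diag(1,1,1,1).

From H_k ≅ ker(∂_k) / im(∂_{k+1}) we obtain:

  H_0: rank C_0 − rank ∂_1 = 5 − 4 = 1, and the invariant factors of ∂_1 are all 1, so H_0 ≅ Z.
  H_1: rank ker ∂_1 − rank ∂_2 = (10 − 4) − 6 = 0, and the invariant factors of ∂_2 are all 1, so H_1 ≅ 0.
  H_2: rank ker ∂_2 − rank ∂_3 = (10 − 6) − 4 = 0, and the invariant factors of ∂_3 are all 1, so H_2 ≅ 0.
  H_3: rank ker ∂_3 − rank ∂_4 = (5 − 4) − 0 = 1, and there is no ∂_4, so H_3 ≅ Z.

As a check, the Euler characteristic is 5 − 10 + 10 − 5 = 0, which agrees with 1 − 0 + 0 − 1 = 0.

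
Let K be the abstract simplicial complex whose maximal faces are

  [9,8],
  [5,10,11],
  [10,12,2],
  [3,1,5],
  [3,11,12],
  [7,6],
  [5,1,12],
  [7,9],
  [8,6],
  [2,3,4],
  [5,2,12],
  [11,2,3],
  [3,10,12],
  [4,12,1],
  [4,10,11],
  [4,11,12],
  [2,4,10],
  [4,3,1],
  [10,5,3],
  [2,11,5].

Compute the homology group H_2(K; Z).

We work with the vertex ordering 1 < 2 < 3 < 4 < 5 < 6 < 7 < 8 < 9 < 10 < 11 < 12. The simplices of K, each written with vertices in increasing order, are:

  0-simplices (12): [1], [2], [3], [4], [5], [6], [7], [8], [9], [10], [11], [12]
  1-simplices (28): (28 of them)
  2-simplices (16): (16 of them)

Hence C_0 ≅ Z^12, C_1 ≅ Z^28, C_2 ≅ Z^16.

The boundary map ∂_1: C_1 → C_0 maps an edge to its endpoints' difference, ∂[p,q] = q − p.
The 12×28 boundary matrix has rank 10 and Smith normal form diag(1,1,1,1,1,1,1,1,1,1).

Boundary ∂_2: C_2 → C_1 maps a triangle to the signed sum of its edges. For instance
  ∂[2,10,12] = [10,12] − [2,12] + [2,10],
  ∂[3,11,12] = [11,12] − [3,12] + [3,11].
As a 28×16 matrix over Z this has rank 15, with invariant factors (1,1,1,1,1,1,1,1,1,1,1,1,1,1,1).

From H_k ≅ ker(∂_k) / im(∂_{k+1}) we obtain:

  H_2: rank ker ∂_2 − rank ∂_3 = (16 − 15) − 0 = 1, and there is no ∂_3, so H_2 ≅ Z.

H_2 ≅ Z.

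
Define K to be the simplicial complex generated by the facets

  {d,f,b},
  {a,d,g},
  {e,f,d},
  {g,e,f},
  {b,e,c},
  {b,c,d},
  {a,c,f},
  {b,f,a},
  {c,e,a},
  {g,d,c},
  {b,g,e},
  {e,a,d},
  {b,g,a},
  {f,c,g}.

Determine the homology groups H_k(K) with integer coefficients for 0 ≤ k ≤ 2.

Order the vertices as a < b < c < d < e < f < g. Listing each simplex with vertices in this order, K has dimension 2 with simplices:

  0-simplices (7): a, b, c, d, e, f, g
  1-simplices (21): ab, ac, ad, ae, af, ag, bc, bd, be, bf, bg, cd, ce, cf, cg, de, df, dg, ef, eg, fg
  2-simplices (14): abf, abg, ace, acf, ade, adg, bcd, bce, bdf, beg, cdg, cfg, def, efg

so the chain groups are C_0 ≅ Z^7, C_1 ≅ Z^21, C_2 ≅ Z^14.

The boundary map ∂_1: C_1 → C_0 maps an edge to its endpoints' difference, ∂[p,q] = q − p.
The 7×21 boundary matrix has rank 6 and Smith normal form diag(1,1,1,1,1,1).

∂_2: C_2 → C_1 sends each 2-simplex [p,q,r] to [q,r] − [p,r] + [p,q]. For instance
  ∂acf = cf − af + ac,
  ∂ace = ce − ae + ac.
This gives a 21×14 integer matrix of rank 13; reducing to Smith normal form yields diagonal entries (1,1,1,1,1,1,1,1,1,1,1,1,1).

Computing H_k = (kernel of ∂_k) / (image of ∂_{k+1}):

  H_0: rank C_0 − rank ∂_1 = 7 − 6 = 1, and the invariant factors of ∂_1 are all 1, so H_0 ≅ Z.
  H_1: rank ker ∂_1 − rank ∂_2 = (21 − 6) − 13 = 2, and the invariant factors of ∂_2 are all 1, so H_1 ≅ Z^2.
  H_2: rank ker ∂_2 − rank ∂_3 = (14 − 13) − 0 = 1, and there is no ∂_3, so H_2 ≅ Z.

As a check, the Euler characteristic is 7 − 21 + 14 = 0, which agrees with 1 − 2 + 1 = 0.
(K is a triangulation of the torus T^2.)

H_0 = Z,  H_1 = Z^2,  H_2 = Z.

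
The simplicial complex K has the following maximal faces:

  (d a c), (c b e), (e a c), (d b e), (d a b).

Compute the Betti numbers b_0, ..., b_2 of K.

Order the vertices as a < b < c < d < e. Listing each simplex with vertices in this order, K has dimension 2 with simplices:

  0-simplices (5): a, b, c, d, e
  1-simplices (10): ab, ac, ad, ae, bc, bd, be, cd, ce, de
  2-simplices (5): abd, acd, ace, bce, bde

giving chain groups C_0 ≅ Z^5, C_1 ≅ Z^10, C_2 ≅ Z^5.

Boundary ∂_1: C_1 → C_0 maps an edge to its endpoints' difference, ∂[p,q] = q − p. For instance
  ∂bc = c − b.
This gives a 5×10 integer matrix of rank 4; reducing to Smith normal form yields diagonal entries (1,1,1,1).

∂_2: C_2 → C_1 acts by ∂[p,q,r] = [q,r] − [p,r] + [p,q]. For instance
  ∂abd = bd − ad + ab,
  ∂ace = ce − ae + ac.
The 10×5 boundary matrix has rank 5 and Smith normal form diag(1,1,1,1,1).

Computing H_k = (kernel of ∂_k) / (image of ∂_{k+1}):

  H_0: rank C_0 − rank ∂_1 = 5 − 4 = 1, and the invariant factors of ∂_1 are all 1, so H_0 = Z.
  H_1: rank ker ∂_1 − rank ∂_2 = (10 − 4) − 5 = 1, and the invariant factors of ∂_2 are all 1, so H_1 = Z.
  H_2: rank ker ∂_2 − rank ∂_3 = (5 − 5) − 0 = 0, and there is no ∂_3, so H_2 = 0.

As a check, the Euler characteristic is 5 − 10 + 5 = 0, which agrees with 1 − 1 + 0 = 0.

Hence the Betti numbers are b_0 = 1, b_1 = 1, b_2 = 0.

b_0 = 1, b_1 = 1, b_2 = 0.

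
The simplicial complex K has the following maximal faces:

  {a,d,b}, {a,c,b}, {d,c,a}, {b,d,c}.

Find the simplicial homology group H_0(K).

K has 4 vertices, 6 edges, 4 triangles.
rank ∂_0 = 0, rank ∂_1 = 3 ⇒ b_0 = 4 − 0 − 3 = 1; all invariant factors of ∂_1 are 1 so no torsion. So H_0 = Z.

H_0 ≅ Z.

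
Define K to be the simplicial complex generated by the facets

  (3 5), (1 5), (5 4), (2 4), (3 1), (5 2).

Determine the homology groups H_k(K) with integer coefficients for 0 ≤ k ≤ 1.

Take the total order 1 < 2 < 3 < 4 < 5 on the vertex set. Then K (dimension 1) consists of the simplices:

  0-simplices (5): [1], [2], [3], [4], [5]
  1-simplices (6): [1,3], [1,5], [2,4], [2,5], [3,5], [4,5]

giving chain groups C_0 ≅ Z^5, C_1 ≅ Z^6.

Boundary ∂_1: C_1 → C_0 is given by ∂[p,q] = [q] − [p]. For instance
  ∂[1,3] = [3] − [1].
The resulting 5×6 matrix has rank 4, and its Smith normal form has invariant factors (1,1,1,1).

Now H_k = ker ∂_k / im ∂_{k+1}, so:

  H_0: rank C_0 − rank ∂_1 = 5 − 4 = 1, and the invariant factors of ∂_1 are all 1, so H_0 ≅ Z.
  H_1: rank ker ∂_1 − rank ∂_2 = (6 − 4) − 0 = 2, and there is no ∂_2, so H_1 ≅ Z^2.

H_0 = Z,  H_1 = Z^2.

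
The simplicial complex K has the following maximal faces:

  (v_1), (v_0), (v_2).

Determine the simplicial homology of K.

H_0 ≅ Z^3.

K has 3 vertices.
rank ∂_0 = 0, rank ∂_1 = 0 ⇒ b_0 = 3 − 0 − 0 = 3. So H_0 = Z^3.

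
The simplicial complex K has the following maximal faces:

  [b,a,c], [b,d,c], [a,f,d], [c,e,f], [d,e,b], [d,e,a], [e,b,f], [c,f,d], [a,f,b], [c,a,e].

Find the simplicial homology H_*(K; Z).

Order the vertices as a < b < c < d < e < f. Listing each simplex with vertices in this order, K has dimension 2 with simplices:

  0-simplices (6): a, b, c, d, e, f
  1-simplices (15): ab, ac, ad, ae, af, bc, bd, be, bf, cd, ce, cf, de, df, ef
  2-simplices (10): abc, abf, ace, ade, adf, bcd, bde, bef, cdf, cef

so the chain groups are C_0 ≅ Z^6, C_1 ≅ Z^15, C_2 ≅ Z^10.

The boundary map ∂_1: C_1 → C_0 is given by ∂[p,q] = [q] − [p].
As a 6×15 matrix over Z this has rank 5, with invariant factors (1,1,1,1,1).

The boundary map ∂_2: C_2 → C_1 acts by ∂[p,q,r] = [q,r] − [p,r] + [p,q]. For instance
  ∂abf = bf − af + ab,
  ∂bcd = cd − bd + bc.
The 15×10 boundary matrix has rank 10 and Smith normal form diag(1,1,1,1,1,1,1,1,1,2).

From H_k ≅ ker(∂_k) / im(∂_{k+1}) we obtain:

  H_0: rank C_0 − rank ∂_1 = 6 − 5 = 1, and the invariant factors of ∂_1 are all 1, so H_0 = Z.
  H_1: rank ker ∂_1 − rank ∂_2 = (15 − 5) − 10 = 0, and ∂_2 has invariant factor 2 > 1, so H_1 = Z/2.
  H_2: rank ker ∂_2 − rank ∂_3 = (10 − 10) − 0 = 0, and there is no ∂_3, so H_2 = 0.

As a check, the Euler characteristic is 6 − 15 + 10 = 1, which agrees with 1 − 0 + 0 = 1.

H_0 ≅ Z,  H_1 ≅ Z/2,  H_2 = 0.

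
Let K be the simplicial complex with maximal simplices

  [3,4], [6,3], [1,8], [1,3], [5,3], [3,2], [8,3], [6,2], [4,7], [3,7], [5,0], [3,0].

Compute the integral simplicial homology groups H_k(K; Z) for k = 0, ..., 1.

H_0 = Z,  H_1 = Z^4.

We work with the vertex ordering 0 < 1 < 2 < 3 < 4 < 5 < 6 < 7 < 8. The simplices of K, each written with vertices in increasing order, are:

  0-simplices (9): [0], [1], [2], [3], [4], [5], [6], [7], [8]
  1-simplices (12): [0,3], [0,5], [1,3], [1,8], [2,3], [2,6], [3,4], [3,5], [3,6], [3,7], [3,8], [4,7]

Hence C_0 ≅ Z^9, C_1 ≅ Z^12.

Boundary ∂_1: C_1 → C_0 sends each edge [p,q] (with p < q) to q − p. For instance
  ∂[3,5] = [5] − [3].
The 9×12 boundary matrix has rank 8 and Smith normal form diag(1,1,1,1,1,1,1,1).

Reading off H_k = ker ∂_k / im ∂_{k+1}:

  H_0: rank C_0 − rank ∂_1 = 9 − 8 = 1, and the invariant factors of ∂_1 are all 1, so H_0 ≅ Z.
  H_1: rank ker ∂_1 − rank ∂_2 = (12 − 8) − 0 = 4, and there is no ∂_2, so H_1 ≅ Z^4.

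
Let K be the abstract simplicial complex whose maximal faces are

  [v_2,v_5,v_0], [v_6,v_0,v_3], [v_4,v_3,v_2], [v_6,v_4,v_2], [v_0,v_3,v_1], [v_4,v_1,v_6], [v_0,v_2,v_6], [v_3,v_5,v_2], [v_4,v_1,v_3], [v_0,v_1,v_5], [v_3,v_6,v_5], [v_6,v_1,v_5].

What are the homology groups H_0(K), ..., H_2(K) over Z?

We work with the vertex ordering v_0 < v_1 < v_2 < v_3 < v_4 < v_5 < v_6. The simplices of K, each written with vertices in increasing order, are:

  0-simplices (7): [v_0], [v_1], [v_2], [v_3], [v_4], [v_5], [v_6]
  1-simplices (18): (18 of them)
  2-simplices (12): (12 of them)

Hence C_0 ≅ Z^7, C_1 ≅ Z^18, C_2 ≅ Z^12.

∂_1: C_1 → C_0 is given by ∂[p,q] = [q] − [p].
As a 7×18 matrix over Z this has rank 6, with invariant factors (1,1,1,1,1,1).

Boundary ∂_2: C_2 → C_1 sends each 2-simplex [p,q,r] to [q,r] − [p,r] + [p,q]. For instance
  ∂[v_0,v_2,v_5] = [v_2,v_5] − [v_0,v_5] + [v_0,v_2],
  ∂[v_1,v_5,v_6] = [v_5,v_6] − [v_1,v_6] + [v_1,v_5].
As a 18×12 matrix over Z this has rank 12, with invariant factors (1,1,1,1,1,1,1,1,1,1,1,2).

From H_k ≅ ker(∂_k) / im(∂_{k+1}) we obtain:

  H_0: rank C_0 − rank ∂_1 = 7 − 6 = 1, and the invariant factors of ∂_1 are all 1, so H_0 = Z.
  H_1: rank ker ∂_1 − rank ∂_2 = (18 − 6) − 12 = 0, and ∂_2 has invariant factor 2 > 1, so H_1 = Z/2.
  H_2: rank ker ∂_2 − rank ∂_3 = (12 − 12) − 0 = 0, and there is no ∂_3, so H_2 = 0.

As a check, the Euler characteristic is 7 − 18 + 12 = 1, which agrees with 1 − 0 + 0 = 1.

H_0 ≅ Z,  H_1 ≅ Z/2,  H_2 = 0.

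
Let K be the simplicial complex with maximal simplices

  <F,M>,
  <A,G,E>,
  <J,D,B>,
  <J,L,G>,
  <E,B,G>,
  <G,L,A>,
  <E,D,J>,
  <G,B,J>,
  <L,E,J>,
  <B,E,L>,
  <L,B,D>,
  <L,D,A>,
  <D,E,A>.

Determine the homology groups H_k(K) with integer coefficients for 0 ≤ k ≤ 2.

We work with the vertex ordering A < B < D < E < F < G < J < L < M. The simplices of K, each written with vertices in increasing order, are:

  0-simplices (9): A, B, D, E, F, G, J, L, M
  1-simplices (19): AD, AE, AG, AL, BD, BE, BG, BJ, BL, DE, DJ, DL, EG, EJ, EL, FM, GJ, GL, JL
  2-simplices (12): ADE, ADL, AEG, AGL, BDJ, BDL, BEG, BEL, BGJ, DEJ, EJL, GJL

giving chain groups C_0 ≅ Z^9, C_1 ≅ Z^19, C_2 ≅ Z^12.

The boundary map ∂_1: C_1 → C_0 sends each edge [p,q] (with p < q) to q − p.
This gives a 9×19 integer matrix of rank 7; reducing to Smith normal form yields diagonal entries (1,1,1,1,1,1,1).

Boundary ∂_2: C_2 → C_1 acts by ∂[p,q,r] = [q,r] − [p,r] + [p,q]. For instance
  ∂BDL = DL − BL + BD,
  ∂BDJ = DJ − BJ + BD.
As a 19×12 matrix over Z this has rank 12, with invariant factors (1,1,1,1,1,1,1,1,1,1,1,2).

From H_k ≅ ker(∂_k) / im(∂_{k+1}) we obtain:

  H_0: rank C_0 − rank ∂_1 = 9 − 7 = 2, and the invariant factors of ∂_1 are all 1, so H_0 = Z^2.
  H_1: rank ker ∂_1 − rank ∂_2 = (19 − 7) − 12 = 0, and ∂_2 has invariant factor 2 > 1, so H_1 = Z/2Z.
  H_2: rank ker ∂_2 − rank ∂_3 = (12 − 12) − 0 = 0, and there is no ∂_3, so H_2 = 0.

(K is a triangulation of the disjoint union of the 1-simplex and the real projective plane RP^2.)

H_0 = Z^2,  H_1 = Z/2Z,  H_2 = 0.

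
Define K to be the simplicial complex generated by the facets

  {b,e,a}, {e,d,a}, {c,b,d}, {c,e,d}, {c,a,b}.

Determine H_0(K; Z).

H_0 = Z.

K has 5 vertices, 10 edges, 5 triangles.
rank ∂_0 = 0, rank ∂_1 = 4 ⇒ b_0 = 5 − 0 − 4 = 1; all invariant factors of ∂_1 are 1 so no torsion. So H_0 ≅ Z.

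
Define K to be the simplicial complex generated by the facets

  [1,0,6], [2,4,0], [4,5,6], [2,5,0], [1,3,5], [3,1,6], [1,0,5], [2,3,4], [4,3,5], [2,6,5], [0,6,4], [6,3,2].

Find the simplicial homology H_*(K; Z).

H_0 ≅ Z,  H_1 ≅ Z/2,  H_2 = 0.

Fix the vertex order 0 < 1 < 2 < 3 < 4 < 5 < 6 and write every simplex with vertices in increasing order. Then dim K = 2 and the simplices of K are:

  0-simplices (7): [0], [1], [2], [3], [4], [5], [6]
  1-simplices (18): [0,1], [0,2], [0,4], [0,5], [0,6], [1,3], [1,5], [1,6], [2,3], [2,4], [2,5], [2,6], [3,4], [3,5], [3,6], [4,5], [4,6], [5,6]
  2-simplices (12): [0,1,5], [0,1,6], [0,2,4], [0,2,5], [0,4,6], [1,3,5], [1,3,6], [2,3,4], [2,3,6], [2,5,6], [3,4,5], [4,5,6]

Hence C_0 ≅ Z^7, C_1 ≅ Z^18, C_2 ≅ Z^12.

∂_1: C_1 → C_0 is given by ∂[p,q] = [q] − [p]. For instance
  ∂[0,5] = [5] − [0].
As a 7×18 matrix over Z this has rank 6, with invariant factors (1,1,1,1,1,1).

∂_2: C_2 → C_1 maps a triangle to the signed sum of its edges. For instance
  ∂[0,1,5] = [1,5] − [0,5] + [0,1],
  ∂[0,2,4] = [2,4] − [0,4] + [0,2].
The resulting 18×12 matrix has rank 12, and its Smith normal form has invariant factors (1,1,1,1,1,1,1,1,1,1,1,2).

From H_k ≅ ker(∂_k) / im(∂_{k+1}) we obtain:

  H_0: rank C_0 − rank ∂_1 = 7 − 6 = 1, and the invariant factors of ∂_1 are all 1, so H_0 ≅ Z.
  H_1: rank ker ∂_1 − rank ∂_2 = (18 − 6) − 12 = 0, and ∂_2 has invariant factor 2 > 1, so H_1 ≅ Z/2.
  H_2: rank ker ∂_2 − rank ∂_3 = (12 − 12) − 0 = 0, and there is no ∂_3, so H_2 ≅ 0.

As a check, the Euler characteristic is 7 − 18 + 12 = 1, which agrees with 1 − 0 + 0 = 1.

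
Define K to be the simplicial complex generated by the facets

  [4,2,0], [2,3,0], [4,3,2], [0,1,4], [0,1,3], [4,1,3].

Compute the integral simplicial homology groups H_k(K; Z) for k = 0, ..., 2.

Fix the vertex order 0 < 1 < 2 < 3 < 4 and write every simplex with vertices in increasing order. Then dim K = 2 and the simplices of K are:

  0-simplices (5): [0], [1], [2], [3], [4]
  1-simplices (9): [0,1], [0,2], [0,3], [0,4], [1,3], [1,4], [2,3], [2,4], [3,4]
  2-simplices (6): [0,1,3], [0,1,4], [0,2,3], [0,2,4], [1,3,4], [2,3,4]

Hence C_0 ≅ Z^5, C_1 ≅ Z^9, C_2 ≅ Z^6.

Boundary ∂_1: C_1 → C_0 maps an edge to its endpoints' difference, ∂[p,q] = q − p. For instance
  ∂[2,4] = [4] − [2].
The 5×9 boundary matrix has rank 4 and Smith normal form diag(1,1,1,1).

The boundary map ∂_2: C_2 → C_1 sends each 2-simplex [p,q,r] to [q,r] − [p,r] + [p,q]. For instance
  ∂[0,1,3] = [1,3] − [0,3] + [0,1],
  ∂[1,3,4] = [3,4] − [1,4] + [1,3].
This gives a 9×6 integer matrix of rank 5; reducing to Smith normal form yields diagonal entries (1,1,1,1,1).

Reading off H_k = ker ∂_k / im ∂_{k+1}:

  H_0: rank C_0 − rank ∂_1 = 5 − 4 = 1, and the invariant factors of ∂_1 are all 1, so H_0 = Z.
  H_1: rank ker ∂_1 − rank ∂_2 = (9 − 4) − 5 = 0, and the invariant factors of ∂_2 are all 1, so H_1 = 0.
  H_2: rank ker ∂_2 − rank ∂_3 = (6 − 5) − 0 = 1, and there is no ∂_3, so H_2 = Z.

(K is a triangulation of the 2-sphere S^2.)

H_0 ≅ Z,  H_1 = 0,  H_2 ≅ Z.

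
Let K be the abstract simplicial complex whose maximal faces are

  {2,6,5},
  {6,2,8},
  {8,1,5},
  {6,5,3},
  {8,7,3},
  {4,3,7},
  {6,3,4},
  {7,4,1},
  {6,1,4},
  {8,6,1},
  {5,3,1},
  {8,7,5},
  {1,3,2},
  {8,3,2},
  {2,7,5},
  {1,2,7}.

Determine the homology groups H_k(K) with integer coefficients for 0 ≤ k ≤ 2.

H_0 = Z,  H_1 = Z^2,  H_2 = Z.

Fix the vertex order 1 < 2 < 3 < 4 < 5 < 6 < 7 < 8 and write every simplex with vertices in increasing order. Then dim K = 2 and the simplices of K are:

  0-simplices (8): [1], [2], [3], [4], [5], [6], [7], [8]
  1-simplices (24): (24 of them)
  2-simplices (16): [1,2,3], [1,2,7], [1,3,5], [1,4,6], [1,4,7], [1,5,8], [1,6,8], [2,3,8], [2,5,6], [2,5,7], [2,6,8], [3,4,6], [3,4,7], [3,5,6], [3,7,8], [5,7,8]

so the chain groups are C_0 ≅ Z^8, C_1 ≅ Z^24, C_2 ≅ Z^16.

∂_1: C_1 → C_0 maps an edge to its endpoints' difference, ∂[p,q] = q − p.
This gives a 8×24 integer matrix of rank 7; reducing to Smith normal form yields diagonal entries (1,1,1,1,1,1,1).

∂_2: C_2 → C_1 acts by ∂[p,q,r] = [q,r] − [p,r] + [p,q]. For instance
  ∂[2,5,7] = [5,7] − [2,7] + [2,5],
  ∂[5,7,8] = [7,8] − [5,8] + [5,7].
The resulting 24×16 matrix has rank 15, and its Smith normal form has invariant factors (1,1,1,1,1,1,1,1,1,1,1,1,1,1,1).

Now H_k = ker ∂_k / im ∂_{k+1}, so:

  H_0: rank C_0 − rank ∂_1 = 8 − 7 = 1, and the invariant factors of ∂_1 are all 1, so H_0 ≅ Z.
  H_1: rank ker ∂_1 − rank ∂_2 = (24 − 7) − 15 = 2, and the invariant factors of ∂_2 are all 1, so H_1 ≅ Z^2.
  H_2: rank ker ∂_2 − rank ∂_3 = (16 − 15) − 0 = 1, and there is no ∂_3, so H_2 ≅ Z.

As a check, the Euler characteristic is 8 − 24 + 16 = 0, which agrees with 1 − 2 + 1 = 0.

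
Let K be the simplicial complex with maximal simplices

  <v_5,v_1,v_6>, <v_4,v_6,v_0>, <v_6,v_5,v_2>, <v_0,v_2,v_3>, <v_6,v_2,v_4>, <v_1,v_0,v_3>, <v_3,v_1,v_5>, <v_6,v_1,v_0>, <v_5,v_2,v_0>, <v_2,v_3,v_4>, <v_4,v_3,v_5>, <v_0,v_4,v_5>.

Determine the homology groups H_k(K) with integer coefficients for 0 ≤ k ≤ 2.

K has 7 vertices, 18 edges, 12 triangles.
rank ∂_0 = 0, rank ∂_1 = 6 ⇒ b_0 = 7 − 0 − 6 = 1; all invariant factors of ∂_1 are 1 so no torsion. So H_0 ≅ Z.
rank ∂_1 = 6, rank ∂_2 = 12 ⇒ b_1 = 18 − 6 − 12 = 0; ∂_2 has invariant factor(s) [2] giving torsion. So H_1 ≅ Z/2Z.
rank ∂_2 = 12, rank ∂_3 = 0 ⇒ b_2 = 12 − 12 − 0 = 0. So H_2 ≅ 0.

H_0 = Z,  H_1 = Z/2Z,  H_2 = 0.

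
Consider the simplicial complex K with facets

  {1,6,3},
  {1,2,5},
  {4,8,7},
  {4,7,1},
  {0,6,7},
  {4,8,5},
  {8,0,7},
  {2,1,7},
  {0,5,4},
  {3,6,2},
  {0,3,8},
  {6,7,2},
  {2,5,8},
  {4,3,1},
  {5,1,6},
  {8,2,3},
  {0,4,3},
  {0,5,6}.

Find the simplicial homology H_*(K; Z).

Fix the vertex order 0 < 1 < 2 < 3 < 4 < 5 < 6 < 7 < 8 and write every simplex with vertices in increasing order. Then dim K = 2 and the simplices of K are:

  0-simplices (9): [0], [1], [2], [3], [4], [5], [6], [7], [8]
  1-simplices (27): (27 of them)
  2-simplices (18): [0,3,4], [0,3,8], [0,4,5], [0,5,6], [0,6,7], [0,7,8], [1,2,5], [1,2,7], [1,3,4], [1,3,6], [1,4,7], [1,5,6], [2,3,6], [2,3,8], [2,5,8], [2,6,7], [4,5,8], [4,7,8]

so the chain groups are C_0 ≅ Z^9, C_1 ≅ Z^27, C_2 ≅ Z^18.

∂_1: C_1 → C_0 is given by ∂[p,q] = [q] − [p]. For instance
  ∂[1,4] = [4] − [1].
The resulting 9×27 matrix has rank 8, and its Smith normal form has invariant factors (1,1,1,1,1,1,1,1).

∂_2: C_2 → C_1 maps a triangle to the signed sum of its edges. For instance
  ∂[1,3,4] = [3,4] − [1,4] + [1,3],
  ∂[0,3,4] = [3,4] − [0,4] + [0,3].
The 27×18 boundary matrix has rank 18 and Smith normal form diag(1,1,1,1,1,1,1,1,1,1,1,1,1,1,1,1,1,2).

Now H_k = ker ∂_k / im ∂_{k+1}, so:

  H_0: rank C_0 − rank ∂_1 = 9 − 8 = 1, and the invariant factors of ∂_1 are all 1, so H_0 = Z.
  H_1: rank ker ∂_1 − rank ∂_2 = (27 − 8) − 18 = 1, and ∂_2 has invariant factor 2 > 1, so H_1 = Z ⊕ Z/2.
  H_2: rank ker ∂_2 − rank ∂_3 = (18 − 18) − 0 = 0, and there is no ∂_3, so H_2 = 0.

H_0 = Z,  H_1 = Z ⊕ Z/2,  H_2 = 0.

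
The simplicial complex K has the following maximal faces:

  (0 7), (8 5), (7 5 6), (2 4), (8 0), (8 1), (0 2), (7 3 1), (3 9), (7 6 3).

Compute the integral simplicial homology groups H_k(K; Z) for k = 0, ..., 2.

K has 10 vertices, 14 edges, 3 triangles.
rank ∂_0 = 0, rank ∂_1 = 9 ⇒ b_0 = 10 − 0 − 9 = 1; all invariant factors of ∂_1 are 1 so no torsion. So H_0 ≅ Z.
rank ∂_1 = 9, rank ∂_2 = 3 ⇒ b_1 = 14 − 9 − 3 = 2; all invariant factors of ∂_2 are 1 so no torsion. So H_1 ≅ Z^2.
rank ∂_2 = 3, rank ∂_3 = 0 ⇒ b_2 = 3 − 3 − 0 = 0. So H_2 ≅ 0.

H_0 ≅ Z,  H_1 ≅ Z^2,  H_2 = 0.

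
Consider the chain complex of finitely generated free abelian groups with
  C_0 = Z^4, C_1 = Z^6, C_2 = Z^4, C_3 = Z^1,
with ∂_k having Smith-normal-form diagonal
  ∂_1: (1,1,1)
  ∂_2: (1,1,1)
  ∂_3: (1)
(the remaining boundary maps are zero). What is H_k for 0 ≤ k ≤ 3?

H_0 = Z,  H_1 = 0,  H_2 = 0,  H_3 = 0.

H_0: b_0 = 4 − 0 − 3 = 1; torsion from ∂_1 factors > 1: none. So H_0 = Z.
H_1: b_1 = 6 − 3 − 3 = 0; torsion from ∂_2 factors > 1: none. So H_1 = 0.
H_2: b_2 = 4 − 3 − 1 = 0; torsion from ∂_3 factors > 1: none. So H_2 = 0.
H_3: b_3 = 1 − 1 − 0 = 0; torsion from ∂_4 factors > 1: none. So H_3 = 0.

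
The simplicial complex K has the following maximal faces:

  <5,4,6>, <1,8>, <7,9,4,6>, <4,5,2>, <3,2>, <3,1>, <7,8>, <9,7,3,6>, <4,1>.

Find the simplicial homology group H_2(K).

We work with the vertex ordering 1 < 2 < 3 < 4 < 5 < 6 < 7 < 8 < 9. The simplices of K, each written with vertices in increasing order, are:

  0-simplices (9): [1], [2], [3], [4], [5], [6], [7], [8], [9]
  1-simplices (18): [1,3], [1,4], [1,8], [2,3], [2,4], [2,5], [3,6], [3,7], [3,9], [4,5], [4,6], [4,7], [4,9], [5,6], [6,7], [6,9], [7,8], [7,9]
  2-simplices (9): [2,4,5], [3,6,7], [3,6,9], [3,7,9], [4,5,6], [4,6,7], [4,6,9], [4,7,9], [6,7,9]
  3-simplices (2): [3,6,7,9], [4,6,7,9]

so the chain groups are C_0 ≅ Z^9, C_1 ≅ Z^18, C_2 ≅ Z^9, C_3 ≅ Z^2.

The boundary map ∂_1: C_1 → C_0 maps an edge to its endpoints' difference, ∂[p,q] = q − p. For instance
  ∂[7,9] = [9] − [7].
This gives a 9×18 integer matrix of rank 8; reducing to Smith normal form yields diagonal entries (1,1,1,1,1,1,1,1).

Boundary ∂_2: C_2 → C_1 maps a triangle to the signed sum of its edges. For instance
  ∂[4,6,9] = [6,9] − [4,9] + [4,6],
  ∂[3,6,7] = [6,7] − [3,7] + [3,6].
The resulting 18×9 matrix has rank 7, and its Smith normal form has invariant factors (1,1,1,1,1,1,1).

Boundary ∂_3: C_3 → C_2 sends each 3-simplex σ to the alternating sum Σ_i (−1)^i (σ with its i-th vertex removed). For instance
  ∂[3,6,7,9] = [6,7,9] − [3,7,9] + [3,6,9] − [3,6,7],
  ∂[4,6,7,9] = [6,7,9] − [4,7,9] + [4,6,9] − [4,6,7].
As a 9×2 matrix over Z this has rank 2, with invariant factors (1,1).

Now H_k = ker ∂_k / im ∂_{k+1}, so:

  H_2: rank ker ∂_2 − rank ∂_3 = (9 − 7) − 2 = 0, and the invariant factors of ∂_3 are all 1, so H_2 ≅ 0.

H_2 = 0.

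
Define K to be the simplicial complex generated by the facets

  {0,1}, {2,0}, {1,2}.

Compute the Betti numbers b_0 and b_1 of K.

We work with the vertex ordering 0 < 1 < 2. The simplices of K, each written with vertices in increasing order, are:

  0-simplices (3): [0], [1], [2]
  1-simplices (3): [0,1], [0,2], [1,2]

Hence C_0 ≅ Z^3, C_1 ≅ Z^3.

Boundary ∂_1: C_1 → C_0 maps an edge to its endpoints' difference, ∂[p,q] = q − p. For instance
  ∂[0,2] = [2] − [0].
As a 3×3 matrix over Z this has rank 2, with invariant factors (1,1).

Reading off H_k = ker ∂_k / im ∂_{k+1}:

  H_0: rank C_0 − rank ∂_1 = 3 − 2 = 1, and the invariant factors of ∂_1 are all 1, so H_0 ≅ Z.
  H_1: rank ker ∂_1 − rank ∂_2 = (3 − 2) − 0 = 1, and there is no ∂_2, so H_1 ≅ Z.

As a check, the Euler characteristic is 3 − 3 = 0, which agrees with 1 − 1 = 0.
(K is a triangulation of the circle S^1.)

Hence the Betti numbers are b_0 = 1, b_1 = 1.

b_0 = 1, b_1 = 1.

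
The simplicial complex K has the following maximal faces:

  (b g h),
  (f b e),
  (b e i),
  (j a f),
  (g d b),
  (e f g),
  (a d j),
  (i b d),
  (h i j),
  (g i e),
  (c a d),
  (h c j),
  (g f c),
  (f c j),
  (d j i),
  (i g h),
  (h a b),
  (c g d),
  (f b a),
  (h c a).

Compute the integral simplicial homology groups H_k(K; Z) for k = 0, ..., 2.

H_0 ≅ Z,  H_1 ≅ Z ⊕ Z_2,  H_2 = 0.

We work with the vertex ordering a < b < c < d < e < f < g < h < i < j. The simplices of K, each written with vertices in increasing order, are:

  0-simplices (10): a, b, c, d, e, f, g, h, i, j
  1-simplices (30): ab, ac, ad, af, ah, aj, bd, be, bf, bg, bh, bi, cd, cf, cg, ch, cj, dg, di, dj, ef, eg, ei, fg, fj, gh, gi, hi, hj, ij
  2-simplices (20): abf, abh, acd, ach, adj, afj, bdg, bdi, bef, bei, bgh, cdg, cfg, cfj, chj, dij, efg, egi, ghi, hij

Hence C_0 ≅ Z^10, C_1 ≅ Z^30, C_2 ≅ Z^20.

Boundary ∂_1: C_1 → C_0 is given by ∂[p,q] = [q] − [p]. For instance
  ∂ei = i − e.
The resulting 10×30 matrix has rank 9, and its Smith normal form has invariant factors (1,1,1,1,1,1,1,1,1).

The boundary map ∂_2: C_2 → C_1 acts by ∂[p,q,r] = [q,r] − [p,r] + [p,q]. For instance
  ∂ghi = hi − gi + gh,
  ∂abh = bh − ah + ab.
As a 30×20 matrix over Z this has rank 20, with invariant factors (1,1,1,1,1,1,1,1,1,1,1,1,1,1,1,1,1,1,1,2).

Now H_k = ker ∂_k / im ∂_{k+1}, so:

  H_0: rank C_0 − rank ∂_1 = 10 − 9 = 1, and the invariant factors of ∂_1 are all 1, so H_0 ≅ Z.
  H_1: rank ker ∂_1 − rank ∂_2 = (30 − 9) − 20 = 1, and ∂_2 has invariant factor 2 > 1, so H_1 ≅ Z ⊕ Z_2.
  H_2: rank ker ∂_2 − rank ∂_3 = (20 − 20) − 0 = 0, and there is no ∂_3, so H_2 ≅ 0.

As a check, the Euler characteristic is 10 − 30 + 20 = 0, which agrees with 1 − 1 + 0 = 0.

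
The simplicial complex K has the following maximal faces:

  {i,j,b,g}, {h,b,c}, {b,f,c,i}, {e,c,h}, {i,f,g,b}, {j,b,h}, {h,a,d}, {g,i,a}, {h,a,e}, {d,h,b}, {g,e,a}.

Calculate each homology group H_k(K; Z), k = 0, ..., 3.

H_0 = Z,  H_1 = Z,  H_2 = 0,  H_3 = 0.

Take the total order a < b < c < d < e < f < g < h < i < j on the vertex set. Then K (dimension 3) consists of the simplices:

  0-simplices (10): a, b, c, d, e, f, g, h, i, j
  1-simplices (25): ad, ae, ag, ah, ai, bc, bd, bf, bg, bh, bi, bj, ce, cf, ch, ci, dh, eg, eh, fg, fi, gi, gj, hj, ij
  2-simplices (18): adh, aeg, aeh, agi, bcf, bch, bci, bdh, bfg, bfi, bgi, bgj, bhj, bij, ceh, cfi, fgi, gij
  3-simplices (3): bcfi, bfgi, bgij

giving chain groups C_0 ≅ Z^10, C_1 ≅ Z^25, C_2 ≅ Z^18, C_3 ≅ Z^3.

The boundary map ∂_1: C_1 → C_0 is given by ∂[p,q] = [q] − [p].
The resulting 10×25 matrix has rank 9, and its Smith normal form has invariant factors (1,1,1,1,1,1,1,1,1).

∂_2: C_2 → C_1 maps a triangle to the signed sum of its edges. For instance
  ∂bdh = dh − bh + bd,
  ∂bci = ci − bi + bc.
The resulting 25×18 matrix has rank 15, and its Smith normal form has invariant factors (1,1,1,1,1,1,1,1,1,1,1,1,1,1,1).

The boundary map ∂_3: C_3 → C_2 sends each 3-simplex σ to the alternating sum Σ_i (−1)^i (σ with its i-th vertex removed). For instance
  ∂bfgi = fgi − bgi + bfi − bfg,
  ∂bgij = gij − bij + bgj − bgi.
As a 18×3 matrix over Z this has rank 3, with invariant factors (1,1,1).

Reading off H_k = ker ∂_k / im ∂_{k+1}:

  H_0: rank C_0 − rank ∂_1 = 10 − 9 = 1, and the invariant factors of ∂_1 are all 1, so H_0 ≅ Z.
  H_1: rank ker ∂_1 − rank ∂_2 = (25 − 9) − 15 = 1, and the invariant factors of ∂_2 are all 1, so H_1 ≅ Z.
  H_2: rank ker ∂_2 − rank ∂_3 = (18 − 15) − 3 = 0, and the invariant factors of ∂_3 are all 1, so H_2 ≅ 0.
  H_3: rank ker ∂_3 − rank ∂_4 = (3 − 3) − 0 = 0, and there is no ∂_4, so H_3 ≅ 0.

As a check, the Euler characteristic is 10 − 25 + 18 − 3 = 0, which agrees with 1 − 1 + 0 − 0 = 0.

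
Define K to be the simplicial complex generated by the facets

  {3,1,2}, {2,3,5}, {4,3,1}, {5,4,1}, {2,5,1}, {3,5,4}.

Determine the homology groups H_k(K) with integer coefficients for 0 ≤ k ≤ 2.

H_0 ≅ Z,  H_1 = 0,  H_2 ≅ Z.

Take the total order 1 < 2 < 3 < 4 < 5 on the vertex set. Then K (dimension 2) consists of the simplices:

  0-simplices (5): [1], [2], [3], [4], [5]
  1-simplices (9): [1,2], [1,3], [1,4], [1,5], [2,3], [2,5], [3,4], [3,5], [4,5]
  2-simplices (6): [1,2,3], [1,2,5], [1,3,4], [1,4,5], [2,3,5], [3,4,5]

Hence C_0 ≅ Z^5, C_1 ≅ Z^9, C_2 ≅ Z^6.

Boundary ∂_1: C_1 → C_0 sends each edge [p,q] (with p < q) to q − p. For instance
  ∂[3,5] = [5] − [3].
The 5×9 boundary matrix has rank 4 and Smith normal form diag(1,1,1,1).

The boundary map ∂_2: C_2 → C_1 sends each 2-simplex [p,q,r] to [q,r] − [p,r] + [p,q]. For instance
  ∂[1,2,3] = [2,3] − [1,3] + [1,2],
  ∂[2,3,5] = [3,5] − [2,5] + [2,3].
As a 9×6 matrix over Z this has rank 5, with invariant factors (1,1,1,1,1).

Now H_k = ker ∂_k / im ∂_{k+1}, so:

  H_0: rank C_0 − rank ∂_1 = 5 − 4 = 1, and the invariant factors of ∂_1 are all 1, so H_0 = Z.
  H_1: rank ker ∂_1 − rank ∂_2 = (9 − 4) − 5 = 0, and the invariant factors of ∂_2 are all 1, so H_1 = 0.
  H_2: rank ker ∂_2 − rank ∂_3 = (6 − 5) − 0 = 1, and there is no ∂_3, so H_2 = Z.

As a check, the Euler characteristic is 5 − 9 + 6 = 2, which agrees with 1 − 0 + 1 = 2.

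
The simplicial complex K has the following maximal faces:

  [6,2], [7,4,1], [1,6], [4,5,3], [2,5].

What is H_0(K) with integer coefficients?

We work with the vertex ordering 1 < 2 < 3 < 4 < 5 < 6 < 7. The simplices of K, each written with vertices in increasing order, are:

  0-simplices (7): [1], [2], [3], [4], [5], [6], [7]
  1-simplices (9): [1,4], [1,6], [1,7], [2,5], [2,6], [3,4], [3,5], [4,5], [4,7]
  2-simplices (2): [1,4,7], [3,4,5]

giving chain groups C_0 ≅ Z^7, C_1 ≅ Z^9, C_2 ≅ Z^2.

Boundary ∂_1: C_1 → C_0 is given by ∂[p,q] = [q] − [p]. For instance
  ∂[3,5] = [5] − [3].
The resulting 7×9 matrix has rank 6, and its Smith normal form has invariant factors (1,1,1,1,1,1).

The boundary map ∂_2: C_2 → C_1 sends each 2-simplex [p,q,r] to [q,r] − [p,r] + [p,q]. For instance
  ∂[1,4,7] = [4,7] − [1,7] + [1,4],
  ∂[3,4,5] = [4,5] − [3,5] + [3,4].
The resulting 9×2 matrix has rank 2, and its Smith normal form has invariant factors (1,1).

Computing H_k = (kernel of ∂_k) / (image of ∂_{k+1}):

  H_0: rank C_0 − rank ∂_1 = 7 − 6 = 1, and the invariant factors of ∂_1 are all 1, so H_0 = Z.

H_0 = Z.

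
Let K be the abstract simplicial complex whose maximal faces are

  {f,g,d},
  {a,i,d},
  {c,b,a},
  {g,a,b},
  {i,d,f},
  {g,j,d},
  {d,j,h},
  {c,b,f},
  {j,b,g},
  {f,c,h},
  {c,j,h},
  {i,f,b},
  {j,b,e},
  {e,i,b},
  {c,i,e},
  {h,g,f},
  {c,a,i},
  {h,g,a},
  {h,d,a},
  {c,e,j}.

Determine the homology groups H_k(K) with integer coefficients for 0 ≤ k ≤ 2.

H_0 ≅ Z,  H_1 ≅ Z × Z/2,  H_2 = 0.

Fix the vertex order a < b < c < d < e < f < g < h < i < j and write every simplex with vertices in increasing order. Then dim K = 2 and the simplices of K are:

  0-simplices (10): a, b, c, d, e, f, g, h, i, j
  1-simplices (30): ab, ac, ad, ag, ah, ai, bc, be, bf, bg, bi, bj, ce, cf, ch, ci, cj, df, dg, dh, di, dj, ei, ej, fg, fh, fi, gh, gj, hj
  2-simplices (20): abc, abg, aci, adh, adi, agh, bcf, bei, bej, bfi, bgj, cei, cej, cfh, chj, dfg, dfi, dgj, dhj, fgh

so the chain groups are C_0 ≅ Z^10, C_1 ≅ Z^30, C_2 ≅ Z^20.

Boundary ∂_1: C_1 → C_0 is given by ∂[p,q] = [q] − [p].
This gives a 10×30 integer matrix of rank 9; reducing to Smith normal form yields diagonal entries (1,1,1,1,1,1,1,1,1).

The boundary map ∂_2: C_2 → C_1 maps a triangle to the signed sum of its edges. For instance
  ∂abc = bc − ac + ab,
  ∂adi = di − ai + ad.
The 30×20 boundary matrix has rank 20 and Smith normal form diag(1,1,1,1,1,1,1,1,1,1,1,1,1,1,1,1,1,1,1,2).

From H_k ≅ ker(∂_k) / im(∂_{k+1}) we obtain:

  H_0: rank C_0 − rank ∂_1 = 10 − 9 = 1, and the invariant factors of ∂_1 are all 1, so H_0 = Z.
  H_1: rank ker ∂_1 − rank ∂_2 = (30 − 9) − 20 = 1, and ∂_2 has invariant factor 2 > 1, so H_1 = Z × Z/2.
  H_2: rank ker ∂_2 − rank ∂_3 = (20 − 20) − 0 = 0, and there is no ∂_3, so H_2 = 0.

(K is a triangulation of the Klein bottle.)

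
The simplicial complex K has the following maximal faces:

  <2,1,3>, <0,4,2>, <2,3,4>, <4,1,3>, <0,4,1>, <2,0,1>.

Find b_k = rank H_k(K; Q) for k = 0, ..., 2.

b_0 = 1, b_1 = 0, b_2 = 1.

Order the vertices as 0 < 1 < 2 < 3 < 4. Listing each simplex with vertices in this order, K has dimension 2 with simplices:

  0-simplices (5): [0], [1], [2], [3], [4]
  1-simplices (9): [0,1], [0,2], [0,4], [1,2], [1,3], [1,4], [2,3], [2,4], [3,4]
  2-simplices (6): [0,1,2], [0,1,4], [0,2,4], [1,2,3], [1,3,4], [2,3,4]

Hence C_0 ≅ Z^5, C_1 ≅ Z^9, C_2 ≅ Z^6.

The boundary map ∂_1: C_1 → C_0 maps an edge to its endpoints' difference, ∂[p,q] = q − p. For instance
  ∂[0,4] = [4] − [0].
As a 5×9 matrix over Z this has rank 4, with invariant factors (1,1,1,1).

∂_2: C_2 → C_1 sends each 2-simplex [p,q,r] to [q,r] − [p,r] + [p,q]. For instance
  ∂[1,3,4] = [3,4] − [1,4] + [1,3],
  ∂[0,1,4] = [1,4] − [0,4] + [0,1].
The 9×6 boundary matrix has rank 5 and Smith normal form diag(1,1,1,1,1).

From H_k ≅ ker(∂_k) / im(∂_{k+1}) we obtain:

  H_0: rank C_0 − rank ∂_1 = 5 − 4 = 1, and the invariant factors of ∂_1 are all 1, so H_0 = Z.
  H_1: rank ker ∂_1 − rank ∂_2 = (9 − 4) − 5 = 0, and the invariant factors of ∂_2 are all 1, so H_1 = 0.
  H_2: rank ker ∂_2 − rank ∂_3 = (6 − 5) − 0 = 1, and there is no ∂_3, so H_2 = Z.

(K is a triangulation of the 2-sphere S^2.)

Hence the Betti numbers are b_0 = 1, b_1 = 0, b_2 = 1.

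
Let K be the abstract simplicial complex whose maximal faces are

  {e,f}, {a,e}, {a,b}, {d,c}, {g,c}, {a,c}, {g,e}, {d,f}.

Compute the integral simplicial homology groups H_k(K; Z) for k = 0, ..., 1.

H_0 = Z,  H_1 = Z^2.

Take the total order a < b < c < d < e < f < g on the vertex set. Then K (dimension 1) consists of the simplices:

  0-simplices (7): a, b, c, d, e, f, g
  1-simplices (8): ab, ac, ae, cd, cg, df, ef, eg

Hence C_0 ≅ Z^7, C_1 ≅ Z^8.

The boundary map ∂_1: C_1 → C_0 maps an edge to its endpoints' difference, ∂[p,q] = q − p. For instance
  ∂ef = f − e.
This gives a 7×8 integer matrix of rank 6; reducing to Smith normal form yields diagonal entries (1,1,1,1,1,1).

From H_k ≅ ker(∂_k) / im(∂_{k+1}) we obtain:

  H_0: rank C_0 − rank ∂_1 = 7 − 6 = 1, and the invariant factors of ∂_1 are all 1, so H_0 = Z.
  H_1: rank ker ∂_1 − rank ∂_2 = (8 − 6) − 0 = 2, and there is no ∂_2, so H_1 = Z^2.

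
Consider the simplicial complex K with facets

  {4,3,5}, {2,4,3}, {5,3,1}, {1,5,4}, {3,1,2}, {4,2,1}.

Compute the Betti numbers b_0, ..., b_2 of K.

We work with the vertex ordering 1 < 2 < 3 < 4 < 5. The simplices of K, each written with vertices in increasing order, are:

  0-simplices (5): [1], [2], [3], [4], [5]
  1-simplices (9): [1,2], [1,3], [1,4], [1,5], [2,3], [2,4], [3,4], [3,5], [4,5]
  2-simplices (6): [1,2,3], [1,2,4], [1,3,5], [1,4,5], [2,3,4], [3,4,5]

so the chain groups are C_0 ≅ Z^5, C_1 ≅ Z^9, C_2 ≅ Z^6.

The boundary map ∂_1: C_1 → C_0 sends each edge [p,q] (with p < q) to q − p. For instance
  ∂[1,4] = [4] − [1].
As a 5×9 matrix over Z this has rank 4, with invariant factors (1,1,1,1).

The boundary map ∂_2: C_2 → C_1 acts by ∂[p,q,r] = [q,r] − [p,r] + [p,q]. For instance
  ∂[1,3,5] = [3,5] − [1,5] + [1,3],
  ∂[1,2,3] = [2,3] − [1,3] + [1,2].
As a 9×6 matrix over Z this has rank 5, with invariant factors (1,1,1,1,1).

From H_k ≅ ker(∂_k) / im(∂_{k+1}) we obtain:

  H_0: rank C_0 − rank ∂_1 = 5 − 4 = 1, and the invariant factors of ∂_1 are all 1, so H_0 = Z.
  H_1: rank ker ∂_1 − rank ∂_2 = (9 − 4) − 5 = 0, and the invariant factors of ∂_2 are all 1, so H_1 = 0.
  H_2: rank ker ∂_2 − rank ∂_3 = (6 − 5) − 0 = 1, and there is no ∂_3, so H_2 = Z.

Hence the Betti numbers are b_0 = 1, b_1 = 0, b_2 = 1.

b_0 = 1, b_1 = 0, b_2 = 1.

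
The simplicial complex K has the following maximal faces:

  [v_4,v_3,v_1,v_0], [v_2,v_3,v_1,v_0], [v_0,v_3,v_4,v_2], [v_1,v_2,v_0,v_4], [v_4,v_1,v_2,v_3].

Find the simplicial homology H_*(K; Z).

K has 5 vertices, 10 edges, 10 triangles, 5 3-simplices.
rank ∂_0 = 0, rank ∂_1 = 4 ⇒ b_0 = 5 − 0 − 4 = 1; all invariant factors of ∂_1 are 1 so no torsion. So H_0 ≅ Z.
rank ∂_1 = 4, rank ∂_2 = 6 ⇒ b_1 = 10 − 4 − 6 = 0; all invariant factors of ∂_2 are 1 so no torsion. So H_1 ≅ 0.
rank ∂_2 = 6, rank ∂_3 = 4 ⇒ b_2 = 10 − 6 − 4 = 0; all invariant factors of ∂_3 are 1 so no torsion. So H_2 ≅ 0.
rank ∂_3 = 4, rank ∂_4 = 0 ⇒ b_3 = 5 − 4 − 0 = 1. So H_3 ≅ Z.

H_0 ≅ Z,  H_1 = 0,  H_2 = 0,  H_3 ≅ Z.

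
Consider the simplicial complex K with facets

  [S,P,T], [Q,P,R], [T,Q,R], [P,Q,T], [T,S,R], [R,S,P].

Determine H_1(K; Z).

H_1 = 0.

Fix the vertex order P < Q < R < S < T and write every simplex with vertices in increasing order. Then dim K = 2 and the simplices of K are:

  0-simplices (5): P, Q, R, S, T
  1-simplices (9): PQ, PR, PS, PT, QR, QT, RS, RT, ST
  2-simplices (6): PQR, PQT, PRS, PST, QRT, RST

Hence C_0 ≅ Z^5, C_1 ≅ Z^9, C_2 ≅ Z^6.

The boundary map ∂_1: C_1 → C_0 sends each edge [p,q] (with p < q) to q − p.
This gives a 5×9 integer matrix of rank 4; reducing to Smith normal form yields diagonal entries (1,1,1,1).

The boundary map ∂_2: C_2 → C_1 maps a triangle to the signed sum of its edges. For instance
  ∂PST = ST − PT + PS,
  ∂QRT = RT − QT + QR.
The resulting 9×6 matrix has rank 5, and its Smith normal form has invariant factors (1,1,1,1,1).

Now H_k = ker ∂_k / im ∂_{k+1}, so:

  H_1: rank ker ∂_1 − rank ∂_2 = (9 − 4) − 5 = 0, and the invariant factors of ∂_2 are all 1, so H_1 = 0.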